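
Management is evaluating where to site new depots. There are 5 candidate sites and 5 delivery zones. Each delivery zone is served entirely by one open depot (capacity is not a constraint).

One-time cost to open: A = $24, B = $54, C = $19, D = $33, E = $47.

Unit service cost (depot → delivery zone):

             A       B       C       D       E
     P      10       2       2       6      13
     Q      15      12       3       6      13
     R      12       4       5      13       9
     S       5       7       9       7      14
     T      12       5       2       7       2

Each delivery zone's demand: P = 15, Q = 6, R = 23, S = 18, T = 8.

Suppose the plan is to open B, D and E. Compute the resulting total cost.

Total cost: 434

Each delivery zone is assigned to its cheapest site among the open ones.
{B, D, E}: P→B 2·15=30, Q→D 6·6=36, R→B 4·23=92, S→B 7·18=126, T→E 2·8=16. Service 300; fixed 134; total 434.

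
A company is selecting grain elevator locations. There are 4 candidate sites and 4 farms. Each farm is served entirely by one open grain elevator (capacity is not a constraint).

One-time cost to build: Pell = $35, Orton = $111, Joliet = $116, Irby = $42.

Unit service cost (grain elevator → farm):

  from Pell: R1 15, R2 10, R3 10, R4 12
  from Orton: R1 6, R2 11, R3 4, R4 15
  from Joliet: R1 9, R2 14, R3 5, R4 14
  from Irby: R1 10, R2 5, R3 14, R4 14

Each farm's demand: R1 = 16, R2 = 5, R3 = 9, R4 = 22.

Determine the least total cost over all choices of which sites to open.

Minimum total cost: 592

For any fixed open set, each farm goes to its cheapest open site; total = fixed + service.
{Pell, Orton}: R1→Orton 6·16=96, R2→Pell 10·5=50, R3→Orton 4·9=36, R4→Pell 12·22=264. Service 446; fixed 146; total 592.
{Pell, Orton, Irby}: service 421 + fixed 188 = 609
{Pell, Irby}: R1→Irby 10·16=160, R2→Irby 5·5=25, R3→Pell 10·9=90, R4→Pell 12·22=264. Service 539; fixed 77; total 616.
{Pell, Orton, Joliet, Irby}: R1→Orton 6·16=96, R2→Irby 5·5=25, R3→Orton 4·9=36, R4→Pell 12·22=264. Service 421; fixed 304; total 725.
No other subset beats 592.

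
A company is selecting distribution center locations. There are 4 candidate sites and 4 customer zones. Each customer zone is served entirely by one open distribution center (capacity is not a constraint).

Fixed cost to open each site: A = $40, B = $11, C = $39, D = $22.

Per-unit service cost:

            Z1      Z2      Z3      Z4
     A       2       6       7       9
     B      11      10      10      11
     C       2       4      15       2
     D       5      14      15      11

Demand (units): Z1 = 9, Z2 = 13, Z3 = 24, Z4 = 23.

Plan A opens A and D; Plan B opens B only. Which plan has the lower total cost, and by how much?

Plan A is cheaper by 200.

Plan A: {A, D}: Z1→A 2·9=18, Z2→A 6·13=78, Z3→A 7·24=168, Z4→A 9·23=207. Service 471; fixed 62; total 533.
Plan B: {B}: Z1→B 11·9=99, Z2→B 10·13=130, Z3→B 10·24=240, Z4→B 11·23=253. Service 722; fixed 11; total 733.
Difference: |533 − 733| = 200.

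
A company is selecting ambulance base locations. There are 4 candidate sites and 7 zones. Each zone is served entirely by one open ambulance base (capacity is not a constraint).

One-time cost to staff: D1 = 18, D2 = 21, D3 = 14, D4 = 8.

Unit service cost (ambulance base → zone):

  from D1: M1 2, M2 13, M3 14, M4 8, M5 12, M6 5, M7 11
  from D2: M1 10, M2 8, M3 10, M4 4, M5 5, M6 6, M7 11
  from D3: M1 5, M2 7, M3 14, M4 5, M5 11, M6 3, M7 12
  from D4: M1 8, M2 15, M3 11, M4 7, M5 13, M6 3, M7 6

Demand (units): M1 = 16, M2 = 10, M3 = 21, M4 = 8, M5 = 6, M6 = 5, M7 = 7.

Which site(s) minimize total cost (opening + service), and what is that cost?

For any fixed open set, each zone goes to its cheapest open site; total = fixed + service.
{D1, D2, D4}: M1→D1 2·16=32, M2→D2 8·10=80, M3→D2 10·21=210, M4→D2 4·8=32, M5→D2 5·6=30, M6→D4 3·5=15, M7→D4 6·7=42. Service 441; fixed 47; total 488.
{D1, D2, D3, D4}: service 431 + fixed 61 = 492
{D1, D2, D3}: service 466 + fixed 53 = 519
{D4}: service 700 + fixed 8 = 708
No other subset beats 488.

Open D1, D2 and D4; minimum total cost 488.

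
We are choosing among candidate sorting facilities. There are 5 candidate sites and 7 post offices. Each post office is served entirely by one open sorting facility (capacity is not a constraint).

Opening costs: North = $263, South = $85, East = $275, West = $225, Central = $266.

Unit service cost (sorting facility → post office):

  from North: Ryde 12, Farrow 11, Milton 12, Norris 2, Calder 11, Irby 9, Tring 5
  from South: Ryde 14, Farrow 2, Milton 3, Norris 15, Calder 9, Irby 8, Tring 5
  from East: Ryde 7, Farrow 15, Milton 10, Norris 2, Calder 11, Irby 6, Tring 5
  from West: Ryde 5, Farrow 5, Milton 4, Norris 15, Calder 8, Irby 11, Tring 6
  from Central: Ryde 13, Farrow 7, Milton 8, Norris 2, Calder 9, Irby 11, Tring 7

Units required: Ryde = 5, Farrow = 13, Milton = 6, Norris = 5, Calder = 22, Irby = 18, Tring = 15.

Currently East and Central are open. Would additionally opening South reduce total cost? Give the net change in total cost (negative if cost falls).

Yes — net change −10 (cost falls by 10).

Current service cost with {East, Central}: 565.
Adding South: each post office re-picks its cheapest; new service cost 470, saving 95.
Extra fixed cost: 85. Net change = 85 − 95 = -10.
(Totals: 1106 → 1096.)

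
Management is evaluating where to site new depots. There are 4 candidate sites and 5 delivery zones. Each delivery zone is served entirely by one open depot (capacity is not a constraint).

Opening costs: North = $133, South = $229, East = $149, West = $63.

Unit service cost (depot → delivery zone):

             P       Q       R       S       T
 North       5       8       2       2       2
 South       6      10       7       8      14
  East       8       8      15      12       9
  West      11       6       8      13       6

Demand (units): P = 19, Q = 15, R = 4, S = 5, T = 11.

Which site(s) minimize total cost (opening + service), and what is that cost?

For any fixed open set, each delivery zone goes to its cheapest open site; total = fixed + service.
{North}: P→North 5·19=95, Q→North 8·15=120, R→North 2·4=8, S→North 2·5=10, T→North 2·11=22. Service 255; fixed 133; total 388.
{North, West}: service 225 + fixed 196 = 421
{West}: P→West 11·19=209, Q→West 6·15=90, R→West 8·4=32, S→West 13·5=65, T→West 6·11=66. Service 462; fixed 63; total 525.
{North, South, East, West}: service 225 + fixed 574 = 799
No other subset beats 388.

Open North only; minimum total cost 388.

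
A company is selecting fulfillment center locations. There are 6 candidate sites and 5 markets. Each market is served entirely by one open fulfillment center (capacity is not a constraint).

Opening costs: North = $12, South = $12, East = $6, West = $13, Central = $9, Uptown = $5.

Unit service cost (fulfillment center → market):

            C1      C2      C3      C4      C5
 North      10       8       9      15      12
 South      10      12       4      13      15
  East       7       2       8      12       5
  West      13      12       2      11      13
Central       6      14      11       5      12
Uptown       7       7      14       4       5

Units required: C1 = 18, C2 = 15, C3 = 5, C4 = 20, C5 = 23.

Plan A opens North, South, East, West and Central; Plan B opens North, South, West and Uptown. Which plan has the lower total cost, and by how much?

Plan A: {North, South, East, West, Central}: C1→Central 6·18=108, C2→East 2·15=30, C3→West 2·5=10, C4→Central 5·20=100, C5→East 5·23=115. Service 363; fixed 52; total 415.
Plan B: {North, South, West, Uptown}: C1→Uptown 7·18=126, C2→Uptown 7·15=105, C3→West 2·5=10, C4→Uptown 4·20=80, C5→Uptown 5·23=115. Service 436; fixed 42; total 478.
Difference: |415 − 478| = 63.

Plan A is cheaper by 63.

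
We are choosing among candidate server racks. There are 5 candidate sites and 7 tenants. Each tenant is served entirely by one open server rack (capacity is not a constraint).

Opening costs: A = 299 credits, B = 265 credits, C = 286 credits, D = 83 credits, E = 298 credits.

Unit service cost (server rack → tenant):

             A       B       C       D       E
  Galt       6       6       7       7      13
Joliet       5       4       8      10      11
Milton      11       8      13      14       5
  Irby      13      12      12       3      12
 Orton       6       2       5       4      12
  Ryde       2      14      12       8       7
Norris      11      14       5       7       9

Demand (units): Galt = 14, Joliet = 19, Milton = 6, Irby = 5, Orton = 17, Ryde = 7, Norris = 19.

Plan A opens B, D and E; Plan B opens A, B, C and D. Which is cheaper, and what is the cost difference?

Plan A is cheaper by 232.

Plan A: {B, D, E}: Galt→B 6·14=84, Joliet→B 4·19=76, Milton→E 5·6=30, Irby→D 3·5=15, Orton→B 2·17=34, Ryde→E 7·7=49, Norris→D 7·19=133. Service 421; fixed 646; total 1067.
Plan B: {A, B, C, D}: Galt→A 6·14=84, Joliet→B 4·19=76, Milton→B 8·6=48, Irby→D 3·5=15, Orton→B 2·17=34, Ryde→A 2·7=14, Norris→C 5·19=95. Service 366; fixed 933; total 1299.
Difference: |1067 − 1299| = 232.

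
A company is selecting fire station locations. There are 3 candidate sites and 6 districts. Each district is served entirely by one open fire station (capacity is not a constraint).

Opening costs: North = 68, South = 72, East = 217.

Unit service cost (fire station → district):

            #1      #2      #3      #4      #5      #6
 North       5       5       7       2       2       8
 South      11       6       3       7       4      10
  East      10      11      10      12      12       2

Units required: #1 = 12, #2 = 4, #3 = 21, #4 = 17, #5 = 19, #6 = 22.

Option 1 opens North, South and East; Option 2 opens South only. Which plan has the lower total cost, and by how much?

Option 1: {North, South, East}: #1→North 5·12=60, #2→North 5·4=20, #3→South 3·21=63, #4→North 2·17=34, #5→North 2·19=38, #6→East 2·22=44. Service 259; fixed 357; total 616.
Option 2: {South}: #1→South 11·12=132, #2→South 6·4=24, #3→South 3·21=63, #4→South 7·17=119, #5→South 4·19=76, #6→South 10·22=220. Service 634; fixed 72; total 706.
Difference: |616 − 706| = 90.

Option 1 is cheaper by 90.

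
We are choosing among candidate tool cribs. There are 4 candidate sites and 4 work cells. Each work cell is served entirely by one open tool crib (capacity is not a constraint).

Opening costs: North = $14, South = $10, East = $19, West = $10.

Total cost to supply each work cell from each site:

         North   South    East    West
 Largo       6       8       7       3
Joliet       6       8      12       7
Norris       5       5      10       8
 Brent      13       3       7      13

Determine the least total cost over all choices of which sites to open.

Minimum total cost: 34

For any fixed open set, each work cell goes to its cheapest open site; total = fixed + service.
{South}: Largo→South 8, Joliet→South 8, Norris→South 5, Brent→South 3. Service 24; fixed 10; total 34.
{South, West}: Largo→West 3, Joliet→West 7, Norris→South 5, Brent→South 3. Service 18; fixed 20; total 38.
{West}: service 31 + fixed 10 = 41
{North, South, East, West}: Largo→West 3, Joliet→North 6, Norris→North 5, Brent→South 3. Service 17; fixed 53; total 70.
No other subset beats 34.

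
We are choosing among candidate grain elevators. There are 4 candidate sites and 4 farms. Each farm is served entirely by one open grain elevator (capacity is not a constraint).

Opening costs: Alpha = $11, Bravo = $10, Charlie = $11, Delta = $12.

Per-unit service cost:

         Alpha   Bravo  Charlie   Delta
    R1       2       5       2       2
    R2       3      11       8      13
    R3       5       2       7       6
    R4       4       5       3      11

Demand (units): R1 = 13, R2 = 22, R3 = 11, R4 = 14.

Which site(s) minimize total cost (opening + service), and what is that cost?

For any fixed open set, each farm goes to its cheapest open site; total = fixed + service.
{Alpha, Bravo, Charlie}: R1→Alpha 2·13=26, R2→Alpha 3·22=66, R3→Bravo 2·11=22, R4→Charlie 3·14=42. Service 156; fixed 32; total 188.
{Alpha, Bravo}: service 170 + fixed 21 = 191
{Alpha, Bravo, Charlie, Delta}: R1→Alpha 2·13=26, R2→Alpha 3·22=66, R3→Bravo 2·11=22, R4→Charlie 3·14=42. Service 156; fixed 44; total 200.
{Bravo}: R1→Bravo 5·13=65, R2→Bravo 11·22=242, R3→Bravo 2·11=22, R4→Bravo 5·14=70. Service 399; fixed 10; total 409.
No other subset beats 188.

Open Alpha, Bravo and Charlie; minimum total cost 188.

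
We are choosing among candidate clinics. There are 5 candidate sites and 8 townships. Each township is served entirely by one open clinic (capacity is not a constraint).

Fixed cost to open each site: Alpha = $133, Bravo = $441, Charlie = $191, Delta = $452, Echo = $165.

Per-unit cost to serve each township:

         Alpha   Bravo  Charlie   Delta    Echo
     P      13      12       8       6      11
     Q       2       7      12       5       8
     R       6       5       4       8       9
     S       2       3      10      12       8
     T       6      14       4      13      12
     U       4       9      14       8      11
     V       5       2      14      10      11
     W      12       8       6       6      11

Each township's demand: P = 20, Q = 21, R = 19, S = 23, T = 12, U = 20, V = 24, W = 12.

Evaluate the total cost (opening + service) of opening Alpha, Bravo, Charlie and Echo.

Each township is assigned to its cheapest site among the open ones.
{Alpha, Bravo, Charlie, Echo}: P→Charlie 8·20=160, Q→Alpha 2·21=42, R→Charlie 4·19=76, S→Alpha 2·23=46, T→Charlie 4·12=48, U→Alpha 4·20=80, V→Bravo 2·24=48, W→Charlie 6·12=72. Service 572; fixed 930; total 1502.

Total cost: 1502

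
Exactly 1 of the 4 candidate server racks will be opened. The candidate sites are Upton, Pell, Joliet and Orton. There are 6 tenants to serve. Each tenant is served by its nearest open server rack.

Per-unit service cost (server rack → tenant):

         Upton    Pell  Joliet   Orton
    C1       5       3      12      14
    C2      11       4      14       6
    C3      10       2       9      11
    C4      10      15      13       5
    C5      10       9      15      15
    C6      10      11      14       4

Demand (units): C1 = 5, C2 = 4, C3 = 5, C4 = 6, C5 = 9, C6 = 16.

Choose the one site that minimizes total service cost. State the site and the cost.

With exactly 1 open, each tenant uses its cheapest among the chosen.
{Orton}: C1→Orton 14·5=70, C2→Orton 6·4=24, C3→Orton 11·5=55, C4→Orton 5·6=30, C5→Orton 15·9=135, C6→Orton 4·16=64. Service cost 378.
{Pell}: service cost 388
{Upton}: service cost 429
Among all 4 size-1 choices, {Orton} is lowest.

Choose Orton only; total service cost 378.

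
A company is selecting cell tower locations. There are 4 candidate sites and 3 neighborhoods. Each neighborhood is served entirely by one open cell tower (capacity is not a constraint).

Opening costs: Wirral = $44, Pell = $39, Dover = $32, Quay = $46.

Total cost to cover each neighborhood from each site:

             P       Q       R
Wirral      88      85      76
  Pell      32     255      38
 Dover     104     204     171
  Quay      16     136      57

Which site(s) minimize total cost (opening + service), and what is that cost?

For any fixed open set, each neighborhood goes to its cheapest open site; total = fixed + service.
{Wirral, Pell}: P→Pell 32, Q→Wirral 85, R→Pell 38. Service 155; fixed 83; total 238.
{Wirral, Quay}: P→Quay 16, Q→Wirral 85, R→Quay 57. Service 158; fixed 90; total 248.
{Quay}: P→Quay 16, Q→Quay 136, R→Quay 57. Service 209; fixed 46; total 255.
{Wirral, Pell, Dover, Quay}: P→Quay 16, Q→Wirral 85, R→Pell 38. Service 139; fixed 161; total 300.
No other subset beats 238.

Open Wirral and Pell; minimum total cost 238.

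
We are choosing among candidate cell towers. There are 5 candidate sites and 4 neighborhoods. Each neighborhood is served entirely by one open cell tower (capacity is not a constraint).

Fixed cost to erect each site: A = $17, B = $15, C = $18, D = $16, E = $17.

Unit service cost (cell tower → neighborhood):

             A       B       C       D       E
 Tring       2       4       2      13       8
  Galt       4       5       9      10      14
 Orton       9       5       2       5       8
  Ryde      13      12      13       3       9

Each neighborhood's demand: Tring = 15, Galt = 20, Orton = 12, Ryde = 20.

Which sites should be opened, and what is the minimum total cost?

Open A, C and D; minimum total cost 245.

For any fixed open set, each neighborhood goes to its cheapest open site; total = fixed + service.
{A, C, D}: Tring→A 2·15=30, Galt→A 4·20=80, Orton→C 2·12=24, Ryde→D 3·20=60. Service 194; fixed 51; total 245.
{A, B, C, D}: service 194 + fixed 66 = 260
{A, C, D, E}: service 194 + fixed 68 = 262
{A, B, C, D, E}: service 194 + fixed 83 = 277
No other subset beats 245.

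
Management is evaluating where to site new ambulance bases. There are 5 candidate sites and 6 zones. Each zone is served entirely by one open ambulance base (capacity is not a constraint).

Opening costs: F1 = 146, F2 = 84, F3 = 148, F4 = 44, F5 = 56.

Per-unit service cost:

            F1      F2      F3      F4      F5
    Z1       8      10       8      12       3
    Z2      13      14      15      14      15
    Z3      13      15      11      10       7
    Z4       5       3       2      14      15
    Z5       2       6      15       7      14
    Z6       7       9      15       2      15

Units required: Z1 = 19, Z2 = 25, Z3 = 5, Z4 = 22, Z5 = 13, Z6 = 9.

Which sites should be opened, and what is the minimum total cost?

For any fixed open set, each zone goes to its cheapest open site; total = fixed + service.
{F2, F4, F5}: Z1→F5 3·19=57, Z2→F2 14·25=350, Z3→F5 7·5=35, Z4→F2 3·22=66, Z5→F2 6·13=78, Z6→F4 2·9=18. Service 604; fixed 184; total 788.
{F2, F5}: service 667 + fixed 140 = 807
{F1, F4, F5}: service 571 + fixed 246 = 817
{F1, F2, F3, F4, F5}: service 505 + fixed 478 = 983
No other subset beats 788.

Open F2, F4 and F5; minimum total cost 788.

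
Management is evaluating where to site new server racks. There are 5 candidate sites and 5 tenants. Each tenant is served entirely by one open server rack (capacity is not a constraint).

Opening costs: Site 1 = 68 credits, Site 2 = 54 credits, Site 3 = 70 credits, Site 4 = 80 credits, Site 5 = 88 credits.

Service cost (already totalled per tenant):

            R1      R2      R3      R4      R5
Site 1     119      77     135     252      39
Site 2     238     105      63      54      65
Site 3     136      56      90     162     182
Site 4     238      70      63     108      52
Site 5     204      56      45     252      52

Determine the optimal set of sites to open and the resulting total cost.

For any fixed open set, each tenant goes to its cheapest open site; total = fixed + service.
{Site 1, Site 2}: R1→Site 1 119, R2→Site 1 77, R3→Site 2 63, R4→Site 2 54, R5→Site 1 39. Service 352; fixed 122; total 474.
{Site 2, Site 3}: R1→Site 3 136, R2→Site 3 56, R3→Site 2 63, R4→Site 2 54, R5→Site 2 65. Service 374; fixed 124; total 498.
{Site 1, Site 2, Site 3}: service 331 + fixed 192 = 523
{Site 1, Site 2, Site 3, Site 4, Site 5}: service 313 + fixed 360 = 673
No other subset beats 474.

Open Site 1 and Site 2; minimum total cost 474.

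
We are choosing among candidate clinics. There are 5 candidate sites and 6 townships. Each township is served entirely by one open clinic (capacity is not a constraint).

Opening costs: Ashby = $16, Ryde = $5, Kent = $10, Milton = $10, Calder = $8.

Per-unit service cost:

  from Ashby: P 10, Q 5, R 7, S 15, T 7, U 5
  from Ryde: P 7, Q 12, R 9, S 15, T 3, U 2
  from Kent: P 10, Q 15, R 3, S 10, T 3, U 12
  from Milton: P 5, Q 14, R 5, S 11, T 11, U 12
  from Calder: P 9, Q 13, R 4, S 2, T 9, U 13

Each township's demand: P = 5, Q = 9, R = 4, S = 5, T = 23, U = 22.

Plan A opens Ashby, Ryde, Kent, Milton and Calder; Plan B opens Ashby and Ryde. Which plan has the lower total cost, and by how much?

Plan A is cheaper by 63.

Plan A: {Ashby, Ryde, Kent, Milton, Calder}: P→Milton 5·5=25, Q→Ashby 5·9=45, R→Kent 3·4=12, S→Calder 2·5=10, T→Ryde 3·23=69, U→Ryde 2·22=44. Service 205; fixed 49; total 254.
Plan B: {Ashby, Ryde}: P→Ryde 7·5=35, Q→Ashby 5·9=45, R→Ashby 7·4=28, S→Ashby 15·5=75, T→Ryde 3·23=69, U→Ryde 2·22=44. Service 296; fixed 21; total 317.
Difference: |254 − 317| = 63.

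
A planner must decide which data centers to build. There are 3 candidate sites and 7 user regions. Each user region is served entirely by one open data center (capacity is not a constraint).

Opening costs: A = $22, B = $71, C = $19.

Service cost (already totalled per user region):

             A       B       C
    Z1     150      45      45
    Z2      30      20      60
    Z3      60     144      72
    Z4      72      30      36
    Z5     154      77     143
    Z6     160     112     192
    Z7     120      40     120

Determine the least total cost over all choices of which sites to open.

Minimum total cost: 477

For any fixed open set, each user region goes to its cheapest open site; total = fixed + service.
{A, B}: Z1→B 45, Z2→B 20, Z3→A 60, Z4→B 30, Z5→B 77, Z6→B 112, Z7→B 40. Service 384; fixed 93; total 477.
{B, C}: service 396 + fixed 90 = 486
{A, B, C}: Z1→B 45, Z2→B 20, Z3→A 60, Z4→B 30, Z5→B 77, Z6→B 112, Z7→B 40. Service 384; fixed 112; total 496.
{C}: service 668 + fixed 19 = 687
(All 7 nonempty subsets were checked; A and B is lowest.)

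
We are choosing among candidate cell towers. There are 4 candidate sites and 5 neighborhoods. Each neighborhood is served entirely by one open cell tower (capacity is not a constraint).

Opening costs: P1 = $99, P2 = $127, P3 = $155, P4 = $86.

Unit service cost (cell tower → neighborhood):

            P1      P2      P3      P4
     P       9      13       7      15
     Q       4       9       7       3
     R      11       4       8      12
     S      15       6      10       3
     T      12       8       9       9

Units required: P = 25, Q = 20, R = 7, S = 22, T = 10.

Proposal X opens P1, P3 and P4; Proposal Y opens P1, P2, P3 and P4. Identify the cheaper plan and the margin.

Proposal X is cheaper by 89.

Proposal X: {P1, P3, P4}: P→P3 7·25=175, Q→P4 3·20=60, R→P3 8·7=56, S→P4 3·22=66, T→P3 9·10=90. Service 447; fixed 340; total 787.
Proposal Y: {P1, P2, P3, P4}: P→P3 7·25=175, Q→P4 3·20=60, R→P2 4·7=28, S→P4 3·22=66, T→P2 8·10=80. Service 409; fixed 467; total 876.
Difference: |787 − 876| = 89.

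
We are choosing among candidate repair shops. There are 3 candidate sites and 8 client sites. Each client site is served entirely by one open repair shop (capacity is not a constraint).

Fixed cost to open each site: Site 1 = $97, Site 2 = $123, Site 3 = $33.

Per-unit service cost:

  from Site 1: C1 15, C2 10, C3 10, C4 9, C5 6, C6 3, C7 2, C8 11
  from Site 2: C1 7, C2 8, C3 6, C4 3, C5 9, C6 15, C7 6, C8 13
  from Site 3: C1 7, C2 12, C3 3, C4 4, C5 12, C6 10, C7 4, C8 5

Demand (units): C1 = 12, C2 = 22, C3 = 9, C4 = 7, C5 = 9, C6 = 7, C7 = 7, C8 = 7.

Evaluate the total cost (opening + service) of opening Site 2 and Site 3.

Each client site is assigned to its cheapest site among the open ones.
{Site 2, Site 3}: C1→Site 2 7·12=84, C2→Site 2 8·22=176, C3→Site 3 3·9=27, C4→Site 2 3·7=21, C5→Site 2 9·9=81, C6→Site 3 10·7=70, C7→Site 3 4·7=28, C8→Site 3 5·7=35. Service 522; fixed 156; total 678.

Total cost: 678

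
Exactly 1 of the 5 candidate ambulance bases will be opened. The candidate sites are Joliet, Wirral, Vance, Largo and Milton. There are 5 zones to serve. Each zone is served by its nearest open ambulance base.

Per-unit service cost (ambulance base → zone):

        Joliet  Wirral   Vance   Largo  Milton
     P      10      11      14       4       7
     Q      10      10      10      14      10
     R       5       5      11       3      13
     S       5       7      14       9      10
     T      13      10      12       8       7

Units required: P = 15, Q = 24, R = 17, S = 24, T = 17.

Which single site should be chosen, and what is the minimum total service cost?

With exactly 1 open, each zone uses its cheapest among the chosen.
{Largo}: P→Largo 4·15=60, Q→Largo 14·24=336, R→Largo 3·17=51, S→Largo 9·24=216, T→Largo 8·17=136. Service cost 799.
{Joliet}: service cost 816
{Wirral}: service cost 828
Among all 5 size-1 choices, {Largo} is lowest.

Choose Largo only; total service cost 799.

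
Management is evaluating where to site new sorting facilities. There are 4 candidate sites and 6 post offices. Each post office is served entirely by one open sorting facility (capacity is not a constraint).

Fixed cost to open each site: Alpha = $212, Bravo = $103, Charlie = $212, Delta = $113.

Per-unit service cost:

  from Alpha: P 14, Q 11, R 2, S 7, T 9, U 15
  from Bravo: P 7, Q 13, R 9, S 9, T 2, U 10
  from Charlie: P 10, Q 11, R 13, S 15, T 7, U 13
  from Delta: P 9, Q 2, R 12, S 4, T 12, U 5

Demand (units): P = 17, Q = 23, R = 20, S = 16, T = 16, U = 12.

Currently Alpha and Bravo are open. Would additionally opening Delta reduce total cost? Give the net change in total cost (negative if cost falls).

Current service cost with {Alpha, Bravo}: 676.
Adding Delta: each post office re-picks its cheapest; new service cost 361, saving 315.
Extra fixed cost: 113. Net change = 113 − 315 = -202.
(Totals: 991 → 789.)

Yes — net change −202 (cost falls by 202).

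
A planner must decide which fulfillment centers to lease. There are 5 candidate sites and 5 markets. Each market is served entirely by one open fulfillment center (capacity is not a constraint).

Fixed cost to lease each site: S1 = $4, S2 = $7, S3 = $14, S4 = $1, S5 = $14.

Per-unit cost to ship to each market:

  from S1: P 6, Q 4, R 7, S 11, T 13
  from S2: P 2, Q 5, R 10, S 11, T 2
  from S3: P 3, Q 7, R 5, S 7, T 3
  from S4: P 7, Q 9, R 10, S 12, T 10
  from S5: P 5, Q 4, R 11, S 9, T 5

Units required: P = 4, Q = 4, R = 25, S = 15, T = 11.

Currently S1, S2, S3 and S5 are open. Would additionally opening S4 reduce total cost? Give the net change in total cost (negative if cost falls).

No — net change +1 (cost rises by 1).

Current service cost with {S1, S2, S3, S5}: 276.
Adding S4: each market re-picks its cheapest; new service cost 276, saving 0.
Extra fixed cost: 1. Net change = 1 − 0 = 1.
(Totals: 315 → 316.)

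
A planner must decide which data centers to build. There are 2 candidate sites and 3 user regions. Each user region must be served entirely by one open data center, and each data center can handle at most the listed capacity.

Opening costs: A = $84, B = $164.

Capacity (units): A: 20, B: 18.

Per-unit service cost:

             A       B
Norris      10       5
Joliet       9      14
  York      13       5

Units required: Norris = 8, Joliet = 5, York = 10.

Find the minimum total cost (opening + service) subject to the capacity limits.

Minimum total cost: 383

Open {A, B}: Norris→B 5·8=40, Joliet→A 9·5=45, York→B 5·10=50.
Loads: A carries 5/20, B carries 18/18. Service 135; fixed 248; total 383.
Next best feasible plan costs 423.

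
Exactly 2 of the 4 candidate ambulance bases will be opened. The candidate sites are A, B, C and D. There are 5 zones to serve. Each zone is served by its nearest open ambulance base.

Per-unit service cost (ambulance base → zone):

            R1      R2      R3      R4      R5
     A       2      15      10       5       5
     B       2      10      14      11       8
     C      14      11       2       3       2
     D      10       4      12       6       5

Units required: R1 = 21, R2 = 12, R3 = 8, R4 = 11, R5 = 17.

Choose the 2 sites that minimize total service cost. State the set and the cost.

Choose B and C; total service cost 245.

With exactly 2 open, each zone uses its cheapest among the chosen.
{B, C}: R1→B 2·21=42, R2→B 10·12=120, R3→C 2·8=16, R4→C 3·11=33, R5→C 2·17=34. Service cost 245.
{A, C}: service cost 257
{A, D}: service cost 310
Among all 6 size-2 choices, {B, C} is lowest.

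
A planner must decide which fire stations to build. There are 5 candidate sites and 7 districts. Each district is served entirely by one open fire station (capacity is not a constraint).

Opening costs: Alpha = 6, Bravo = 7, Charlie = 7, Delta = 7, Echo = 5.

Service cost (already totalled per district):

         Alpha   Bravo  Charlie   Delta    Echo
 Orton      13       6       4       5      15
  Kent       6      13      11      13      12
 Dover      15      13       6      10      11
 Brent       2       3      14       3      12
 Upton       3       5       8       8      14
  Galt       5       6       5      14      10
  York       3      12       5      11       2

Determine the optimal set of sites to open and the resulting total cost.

Open Alpha and Charlie; minimum total cost 42.

For any fixed open set, each district goes to its cheapest open site; total = fixed + service.
{Alpha, Charlie}: Orton→Charlie 4, Kent→Alpha 6, Dover→Charlie 6, Brent→Alpha 2, Upton→Alpha 3, Galt→Alpha 5, York→Alpha 3. Service 29; fixed 13; total 42.
{Alpha, Charlie, Echo}: service 28 + fixed 18 = 46
{Alpha, Delta}: service 34 + fixed 13 = 47
{Alpha, Bravo, Charlie, Delta, Echo}: service 28 + fixed 32 = 60
No other subset beats 42.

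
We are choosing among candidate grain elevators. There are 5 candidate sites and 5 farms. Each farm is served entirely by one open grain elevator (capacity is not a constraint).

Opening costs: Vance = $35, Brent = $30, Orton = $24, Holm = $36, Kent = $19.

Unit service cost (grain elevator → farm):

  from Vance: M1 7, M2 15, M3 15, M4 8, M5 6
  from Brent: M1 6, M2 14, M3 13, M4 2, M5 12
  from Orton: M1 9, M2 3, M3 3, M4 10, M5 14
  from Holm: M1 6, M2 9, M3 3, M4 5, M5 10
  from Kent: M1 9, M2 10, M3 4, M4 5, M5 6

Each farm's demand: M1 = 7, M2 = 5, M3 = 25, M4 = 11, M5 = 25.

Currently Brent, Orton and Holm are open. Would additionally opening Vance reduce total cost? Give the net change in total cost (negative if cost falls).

Current service cost with {Brent, Orton, Holm}: 404.
Adding Vance: each farm re-picks its cheapest; new service cost 304, saving 100.
Extra fixed cost: 35. Net change = 35 − 100 = -65.
(Totals: 494 → 429.)

Yes — net change −65 (cost falls by 65).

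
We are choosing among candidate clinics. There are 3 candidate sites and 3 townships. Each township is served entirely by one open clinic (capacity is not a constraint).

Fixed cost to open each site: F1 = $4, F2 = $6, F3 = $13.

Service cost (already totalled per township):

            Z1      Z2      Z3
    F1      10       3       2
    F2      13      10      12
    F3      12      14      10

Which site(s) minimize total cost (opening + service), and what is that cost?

For any fixed open set, each township goes to its cheapest open site; total = fixed + service.
{F1}: Z1→F1 10, Z2→F1 3, Z3→F1 2. Service 15; fixed 4; total 19.
{F1, F2}: service 15 + fixed 10 = 25
{F1, F3}: service 15 + fixed 17 = 32
{F1, F2, F3}: Z1→F1 10, Z2→F1 3, Z3→F1 2. Service 15; fixed 23; total 38.
No other subset beats 19.

Open F1 only; minimum total cost 19.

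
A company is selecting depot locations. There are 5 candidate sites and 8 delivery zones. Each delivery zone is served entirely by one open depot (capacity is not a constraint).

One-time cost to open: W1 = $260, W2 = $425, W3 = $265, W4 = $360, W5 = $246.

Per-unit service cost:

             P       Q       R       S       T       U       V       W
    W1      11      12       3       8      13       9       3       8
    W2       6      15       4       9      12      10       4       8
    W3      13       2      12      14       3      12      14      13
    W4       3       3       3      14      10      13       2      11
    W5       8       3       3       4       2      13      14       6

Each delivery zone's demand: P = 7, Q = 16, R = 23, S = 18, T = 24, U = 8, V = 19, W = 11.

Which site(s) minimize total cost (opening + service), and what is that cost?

For any fixed open set, each delivery zone goes to its cheapest open site; total = fixed + service.
{W5}: P→W5 8·7=56, Q→W5 3·16=48, R→W5 3·23=69, S→W5 4·18=72, T→W5 2·24=48, U→W5 13·8=104, V→W5 14·19=266, W→W5 6·11=66. Service 729; fixed 246; total 975.
{W1, W5}: P→W5 8·7=56, Q→W5 3·16=48, R→W1 3·23=69, S→W5 4·18=72, T→W5 2·24=48, U→W1 9·8=72, V→W1 3·19=57, W→W5 6·11=66. Service 488; fixed 506; total 994.
{W4, W5}: P→W4 3·7=21, Q→W4 3·16=48, R→W4 3·23=69, S→W5 4·18=72, T→W5 2·24=48, U→W4 13·8=104, V→W4 2·19=38, W→W5 6·11=66. Service 466; fixed 606; total 1072.
{W1, W2, W3, W4, W5}: service 418 + fixed 1556 = 1974
No other subset beats 975.

Open W5 only; minimum total cost 975.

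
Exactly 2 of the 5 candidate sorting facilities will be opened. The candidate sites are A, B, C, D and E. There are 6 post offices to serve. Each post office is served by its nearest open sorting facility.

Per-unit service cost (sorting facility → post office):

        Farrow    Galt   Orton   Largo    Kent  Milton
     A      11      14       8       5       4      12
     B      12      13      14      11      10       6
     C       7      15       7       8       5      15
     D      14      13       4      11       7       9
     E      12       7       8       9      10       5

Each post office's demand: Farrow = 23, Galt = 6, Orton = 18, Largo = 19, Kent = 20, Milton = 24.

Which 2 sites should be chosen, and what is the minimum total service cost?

With exactly 2 open, each post office uses its cheapest among the chosen.
{C, E}: Farrow→C 7·23=161, Galt→E 7·6=42, Orton→C 7·18=126, Largo→C 8·19=152, Kent→C 5·20=100, Milton→E 5·24=120. Service cost 701.
{A, E}: service cost 734
{B, C}: service cost 761
Among all 10 size-2 choices, {C, E} is lowest.

Choose C and E; total service cost 701.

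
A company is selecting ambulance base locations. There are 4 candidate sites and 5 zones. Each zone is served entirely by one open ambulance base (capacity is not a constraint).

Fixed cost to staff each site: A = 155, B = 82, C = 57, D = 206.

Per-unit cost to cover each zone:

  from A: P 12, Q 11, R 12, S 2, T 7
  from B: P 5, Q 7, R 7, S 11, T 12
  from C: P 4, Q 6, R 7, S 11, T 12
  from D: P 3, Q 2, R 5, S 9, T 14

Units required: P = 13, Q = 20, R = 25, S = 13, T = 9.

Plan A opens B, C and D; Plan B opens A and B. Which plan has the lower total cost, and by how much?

Plan B is cheaper by 68.

Plan A: {B, C, D}: P→D 3·13=39, Q→D 2·20=40, R→D 5·25=125, S→D 9·13=117, T→B 12·9=108. Service 429; fixed 345; total 774.
Plan B: {A, B}: P→B 5·13=65, Q→B 7·20=140, R→B 7·25=175, S→A 2·13=26, T→A 7·9=63. Service 469; fixed 237; total 706.
Difference: |774 − 706| = 68.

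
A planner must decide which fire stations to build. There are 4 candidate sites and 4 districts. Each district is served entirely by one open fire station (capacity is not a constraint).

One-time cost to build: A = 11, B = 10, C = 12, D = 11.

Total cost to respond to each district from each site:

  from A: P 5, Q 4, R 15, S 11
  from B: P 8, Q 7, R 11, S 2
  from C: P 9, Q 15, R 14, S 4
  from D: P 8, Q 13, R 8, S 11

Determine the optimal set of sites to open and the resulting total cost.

Open B only; minimum total cost 38.

For any fixed open set, each district goes to its cheapest open site; total = fixed + service.
{B}: P→B 8, Q→B 7, R→B 11, S→B 2. Service 28; fixed 10; total 38.
{A, B}: P→A 5, Q→A 4, R→B 11, S→B 2. Service 22; fixed 21; total 43.
{A}: P→A 5, Q→A 4, R→A 15, S→A 11. Service 35; fixed 11; total 46.
{A, B, C, D}: service 19 + fixed 44 = 63
No other subset beats 38.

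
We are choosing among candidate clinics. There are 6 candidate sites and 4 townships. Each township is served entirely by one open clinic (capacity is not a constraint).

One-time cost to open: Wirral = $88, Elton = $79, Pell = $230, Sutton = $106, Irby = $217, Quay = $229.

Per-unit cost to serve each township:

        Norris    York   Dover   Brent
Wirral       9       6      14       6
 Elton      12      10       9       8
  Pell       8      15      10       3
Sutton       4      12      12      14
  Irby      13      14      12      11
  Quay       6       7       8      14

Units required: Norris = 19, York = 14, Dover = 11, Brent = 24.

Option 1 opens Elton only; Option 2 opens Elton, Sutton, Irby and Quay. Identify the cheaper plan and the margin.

Option 1 is cheaper by 347.

Option 1: {Elton}: Norris→Elton 12·19=228, York→Elton 10·14=140, Dover→Elton 9·11=99, Brent→Elton 8·24=192. Service 659; fixed 79; total 738.
Option 2: {Elton, Sutton, Irby, Quay}: Norris→Sutton 4·19=76, York→Quay 7·14=98, Dover→Quay 8·11=88, Brent→Elton 8·24=192. Service 454; fixed 631; total 1085.
Difference: |738 − 1085| = 347.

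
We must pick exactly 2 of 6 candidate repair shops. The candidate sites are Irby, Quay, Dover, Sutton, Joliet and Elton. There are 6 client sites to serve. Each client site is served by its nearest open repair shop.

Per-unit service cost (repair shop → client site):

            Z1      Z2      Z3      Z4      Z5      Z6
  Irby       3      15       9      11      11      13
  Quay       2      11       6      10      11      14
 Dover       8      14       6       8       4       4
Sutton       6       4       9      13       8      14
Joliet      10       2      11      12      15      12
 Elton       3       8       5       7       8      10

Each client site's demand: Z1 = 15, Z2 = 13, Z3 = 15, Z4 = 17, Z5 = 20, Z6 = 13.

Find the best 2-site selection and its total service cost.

With exactly 2 open, each client site uses its cheapest among the chosen.
{Dover, Elton}: Z1→Elton 3·15=45, Z2→Elton 8·13=104, Z3→Elton 5·15=75, Z4→Elton 7·17=119, Z5→Dover 4·20=80, Z6→Dover 4·13=52. Service cost 475.
{Dover, Sutton}: service cost 500
{Dover, Joliet}: service cost 504
Among all 15 size-2 choices, {Dover, Elton} is lowest.

Choose Dover and Elton; total service cost 475.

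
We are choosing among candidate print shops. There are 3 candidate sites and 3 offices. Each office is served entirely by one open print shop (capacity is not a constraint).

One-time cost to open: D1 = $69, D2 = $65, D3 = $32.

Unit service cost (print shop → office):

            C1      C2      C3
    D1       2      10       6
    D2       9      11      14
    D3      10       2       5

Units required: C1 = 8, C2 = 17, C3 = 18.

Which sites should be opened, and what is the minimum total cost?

Open D3 only; minimum total cost 236.

For any fixed open set, each office goes to its cheapest open site; total = fixed + service.
{D3}: C1→D3 10·8=80, C2→D3 2·17=34, C3→D3 5·18=90. Service 204; fixed 32; total 236.
{D1, D3}: C1→D1 2·8=16, C2→D3 2·17=34, C3→D3 5·18=90. Service 140; fixed 101; total 241.
{D2, D3}: service 196 + fixed 97 = 293
{D1, D2, D3}: service 140 + fixed 166 = 306
No other subset beats 236.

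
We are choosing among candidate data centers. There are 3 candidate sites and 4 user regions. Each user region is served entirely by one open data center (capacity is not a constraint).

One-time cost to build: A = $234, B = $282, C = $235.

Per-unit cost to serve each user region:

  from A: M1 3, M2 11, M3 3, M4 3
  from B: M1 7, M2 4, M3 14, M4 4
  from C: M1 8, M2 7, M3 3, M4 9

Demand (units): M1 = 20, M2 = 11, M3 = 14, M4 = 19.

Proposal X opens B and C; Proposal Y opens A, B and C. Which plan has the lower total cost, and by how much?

Proposal X: {B, C}: M1→B 7·20=140, M2→B 4·11=44, M3→C 3·14=42, M4→B 4·19=76. Service 302; fixed 517; total 819.
Proposal Y: {A, B, C}: M1→A 3·20=60, M2→B 4·11=44, M3→A 3·14=42, M4→A 3·19=57. Service 203; fixed 751; total 954.
Difference: |819 − 954| = 135.

Proposal X is cheaper by 135.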